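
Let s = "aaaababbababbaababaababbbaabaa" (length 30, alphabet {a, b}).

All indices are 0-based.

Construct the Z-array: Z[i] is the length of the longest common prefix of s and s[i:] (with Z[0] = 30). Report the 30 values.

Z[0]=30
i=1: fresh scan; Z[1]=3 extend→box=[1,4)
i=2: min(r-i=2, Z[1]=3)=2; Z[2]=2
i=3: min(r-i=1, Z[2]=2)=1; Z[3]=1
i=4: fresh scan; Z[4]=0
i=5: fresh scan; Z[5]=1 extend→box=[5,6)
i=6: fresh scan; Z[6]=0
i=7: fresh scan; Z[7]=0
i=8: fresh scan; Z[8]=1 extend→box=[8,9)
i=9: fresh scan; Z[9]=0
i=10: fresh scan; Z[10]=1 extend→box=[10,11)
i=11: fresh scan; Z[11]=0
i=12: fresh scan; Z[12]=0
i=13: fresh scan; Z[13]=2 extend→box=[13,15)
i=14: min(r-i=1, Z[1]=3)=1; Z[14]=1
i=15: fresh scan; Z[15]=0
i=16: fresh scan; Z[16]=1 extend→box=[16,17)
i=17: fresh scan; Z[17]=0
i=18: fresh scan; Z[18]=2 extend→box=[18,20)
i=19: min(r-i=1, Z[1]=3)=1; Z[19]=1
i=20: fresh scan; Z[20]=0
i=21: fresh scan; Z[21]=1 extend→box=[21,22)
i=22: fresh scan; Z[22]=0
i=23: fresh scan; Z[23]=0
i=24: fresh scan; Z[24]=0
i=25: fresh scan; Z[25]=2 extend→box=[25,27)
i=26: min(r-i=1, Z[1]=3)=1; Z[26]=1
i=27: fresh scan; Z[27]=0
i=28: fresh scan; Z[28]=2 extend→box=[28,30)
i=29: min(r-i=1, Z[1]=3)=1; Z[29]=1

[30, 3, 2, 1, 0, 1, 0, 0, 1, 0, 1, 0, 0, 2, 1, 0, 1, 0, 2, 1, 0, 1, 0, 0, 0, 2, 1, 0, 2, 1]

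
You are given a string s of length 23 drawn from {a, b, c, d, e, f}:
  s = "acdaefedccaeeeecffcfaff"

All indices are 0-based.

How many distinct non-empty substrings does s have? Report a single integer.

rank→(start, suffix):
  0 → (0, 'acdaefedccaeeeecffcfaff')
  1 → (10, 'aeeeecffcfaff')
  2 → (3, 'aefedccaeeeecffcfaff')
  3 → (20, 'aff')
  4 → (9, 'caeeeecffcfaff')
  5 → (8, 'ccaeeeecffcfaff')
  6 → (1, 'cdaefedccaeeeecffcfaff')
  7 → (18, 'cfaff')
  8 → (15, 'cffcfaff')
  9 → (2, 'daefedccaeeeecffcfaff')
  10 → (7, 'dccaeeeecffcfaff')
  11 → (14, 'ecffcfaff')
  12 → (6, 'edccaeeeecffcfaff')
  13 → (13, 'eecffcfaff')
  14 → (12, 'eeecffcfaff')
  15 → (11, 'eeeecffcfaff')
  16 → (4, 'efedccaeeeecffcfaff')
  17 → (22, 'f')
  18 → (19, 'faff')
  19 → (17, 'fcfaff')
  20 → (5, 'fedccaeeeecffcfaff')
  21 → (21, 'ff')
  22 → (16, 'ffcfaff')

SA = [0, 10, 3, 20, 9, 8, 1, 18, 15, 2, 7, 14, 6, 13, 12, 11, 4, 22, 19, 17, 5, 21, 16]
i: (SA[i-1],SA[i]) lcp shared
  1: (0,10) 1 'a'
  2: (10,3) 2 'ae'
  3: (3,20) 1 'a'
  4: (20,9) 0 ''
  5: (9,8) 1 'c'
  6: (8,1) 1 'c'
  7: (1,18) 1 'c'
  8: (18,15) 2 'cf'
  9: (15,2) 0 ''
  10: (2,7) 1 'd'
  11: (7,14) 0 ''
  12: (14,6) 1 'e'
  13: (6,13) 1 'e'
  14: (13,12) 2 'ee'
  15: (12,11) 3 'eee'
  16: (11,4) 1 'e'
  17: (4,22) 0 ''
  18: (22,19) 1 'f'
  19: (19,17) 1 'f'
  20: (17,5) 1 'f'
  21: (5,21) 1 'f'
  22: (21,16) 2 'ff'

n(n+1)/2 = 23·24/2 = 276
Σ LCP = 0 + 1 + 2 + 1 + 0 + 1 + 1 + 1 + 2 + 0 + 1 + 0 + 1 + 1 + 2 + 3 + 1 + 0 + 1 + 1 + 1 + 1 + 2 = 24
distinct = 276 − 24 = 252

252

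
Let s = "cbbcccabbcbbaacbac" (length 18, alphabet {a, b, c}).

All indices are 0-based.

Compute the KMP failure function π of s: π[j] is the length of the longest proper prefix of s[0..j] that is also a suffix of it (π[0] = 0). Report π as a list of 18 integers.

π[0] = 0
j=1 s[j]='b': π[1]=0 (border '')
j=2 s[j]='b': π[2]=0 (border '')
j=3 s[j]='c': π[3]=1 (border 'c')
j=4 s[j]='c': k: 1→0; π[4]=1 (border 'c')
j=5 s[j]='c': k: 1→0; π[5]=1 (border 'c')
j=6 s[j]='a': k: 1→0; π[6]=0 (border '')
j=7 s[j]='b': π[7]=0 (border '')
j=8 s[j]='b': π[8]=0 (border '')
j=9 s[j]='c': π[9]=1 (border 'c')
j=10 s[j]='b': π[10]=2 (border 'cb')
j=11 s[j]='b': π[11]=3 (border 'cbb')
j=12 s[j]='a': k: 3→0; π[12]=0 (border '')
j=13 s[j]='a': π[13]=0 (border '')
j=14 s[j]='c': π[14]=1 (border 'c')
j=15 s[j]='b': π[15]=2 (border 'cb')
j=16 s[j]='a': k: 2→0; π[16]=0 (border '')
j=17 s[j]='c': π[17]=1 (border 'c')

[0, 0, 0, 1, 1, 1, 0, 0, 0, 1, 2, 3, 0, 0, 1, 2, 0, 1]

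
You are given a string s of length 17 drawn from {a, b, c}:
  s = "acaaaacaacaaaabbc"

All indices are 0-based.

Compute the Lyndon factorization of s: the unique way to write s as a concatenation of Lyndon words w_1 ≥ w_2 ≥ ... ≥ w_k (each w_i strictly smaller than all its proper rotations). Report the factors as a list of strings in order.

emit factor 1: 'ac' (i=0, period=2)
emit factor 2: 'aaaacaac' (i=2, period=8)
emit factor 3: 'aaaabbc' (i=10, period=7)

["ac", "aaaacaac", "aaaabbc"]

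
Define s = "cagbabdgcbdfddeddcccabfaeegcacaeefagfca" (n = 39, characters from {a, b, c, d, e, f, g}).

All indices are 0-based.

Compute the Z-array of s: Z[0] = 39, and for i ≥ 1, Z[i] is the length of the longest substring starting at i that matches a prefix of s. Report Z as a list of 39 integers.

Z[0]=39
i=1: outside box; Z[1]=0
i=2: outside box; Z[2]=0
i=3: outside box; Z[3]=0
i=4: outside box; Z[4]=0
i=5: outside box; Z[5]=0
i=6: outside box; Z[6]=0
i=7: outside box; Z[7]=0
i=8: outside box; Z[8]=1 scan→box=[8,9)
i=9: outside box; Z[9]=0
i=10: outside box; Z[10]=0
i=11: outside box; Z[11]=0
i=12: outside box; Z[12]=0
i=13: outside box; Z[13]=0
i=14: outside box; Z[14]=0
i=15: outside box; Z[15]=0
i=16: outside box; Z[16]=0
i=17: outside box; Z[17]=1 scan→box=[17,18)
i=18: outside box; Z[18]=1 scan→box=[18,19)
i=19: outside box; Z[19]=2 scan→box=[19,21)
i=20: min(r-i=1, Z[1]=0)=0; Z[20]=0
i=21: outside box; Z[21]=0
i=22: outside box; Z[22]=0
i=23: outside box; Z[23]=0
i=24: outside box; Z[24]=0
i=25: outside box; Z[25]=0
i=26: outside box; Z[26]=0
i=27: outside box; Z[27]=2 scan→box=[27,29)
i=28: min(r-i=1, Z[1]=0)=0; Z[28]=0
i=29: outside box; Z[29]=2 scan→box=[29,31)
i=30: min(r-i=1, Z[1]=0)=0; Z[30]=0
i=31: outside box; Z[31]=0
i=32: outside box; Z[32]=0
i=33: outside box; Z[33]=0
i=34: outside box; Z[34]=0
i=35: outside box; Z[35]=0
i=36: outside box; Z[36]=0
i=37: outside box; Z[37]=2 scan→box=[37,39)
i=38: min(r-i=1, Z[1]=0)=0; Z[38]=0

[39, 0, 0, 0, 0, 0, 0, 0, 1, 0, 0, 0, 0, 0, 0, 0, 0, 1, 1, 2, 0, 0, 0, 0, 0, 0, 0, 2, 0, 2, 0, 0, 0, 0, 0, 0, 0, 2, 0]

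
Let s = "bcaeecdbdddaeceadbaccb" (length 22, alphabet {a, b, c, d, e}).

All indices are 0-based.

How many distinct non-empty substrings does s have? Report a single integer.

232

rank→(start, suffix):
  0 → (18, 'accb')
  1 → (15, 'adbaccb')
  2 → (11, 'aeceadbaccb')
  3 → (2, 'aeecdbdddaeceadbaccb')
  4 → (21, 'b')
  5 → (17, 'baccb')
  6 → (0, 'bcaeecdbdddaeceadbaccb')
  7 → (7, 'bdddaeceadbaccb')
  8 → (1, 'caeecdbdddaeceadbaccb')
  9 → (20, 'cb')
  10 → (19, 'ccb')
  11 → (5, 'cdbdddaeceadbaccb')
  12 → (13, 'ceadbaccb')
  13 → (10, 'daeceadbaccb')
  14 → (16, 'dbaccb')
  15 → (6, 'dbdddaeceadbaccb')
  16 → (9, 'ddaeceadbaccb')
  17 → (8, 'dddaeceadbaccb')
  18 → (14, 'eadbaccb')
  19 → (4, 'ecdbdddaeceadbaccb')
  20 → (12, 'eceadbaccb')
  21 → (3, 'eecdbdddaeceadbaccb')

SA = [18, 15, 11, 2, 21, 17, 0, 7, 1, 20, 19, 5, 13, 10, 16, 6, 9, 8, 14, 4, 12, 3]
[i] adj suffixes → lcp
  [1] 18/15 → 1 ('a')
  [2] 15/11 → 1 ('a')
  [3] 11/2 → 2 ('ae')
  [4] 2/21 → 0 ('')
  [5] 21/17 → 1 ('b')
  [6] 17/0 → 1 ('b')
  [7] 0/7 → 1 ('b')
  [8] 7/1 → 0 ('')
  [9] 1/20 → 1 ('c')
  [10] 20/19 → 1 ('c')
  [11] 19/5 → 1 ('c')
  [12] 5/13 → 1 ('c')
  [13] 13/10 → 0 ('')
  [14] 10/16 → 1 ('d')
  [15] 16/6 → 2 ('db')
  [16] 6/9 → 1 ('d')
  [17] 9/8 → 2 ('dd')
  [18] 8/14 → 0 ('')
  [19] 14/4 → 1 ('e')
  [20] 4/12 → 2 ('ec')
  [21] 12/3 → 1 ('e')

n(n+1)/2 = 22·23/2 = 253
Σ LCP = 0 + 1 + 1 + 2 + 0 + 1 + 1 + 1 + 0 + 1 + 1 + 1 + 1 + 0 + 1 + 2 + 1 + 2 + 0 + 1 + 2 + 1 = 21
distinct = 253 − 21 = 232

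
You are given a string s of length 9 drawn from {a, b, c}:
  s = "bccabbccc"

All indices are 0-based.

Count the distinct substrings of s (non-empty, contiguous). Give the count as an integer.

35

sorted suffixes:
  #0 SA[0]=3  'abbccc'
  #1 SA[1]=4  'bbccc'
  #2 SA[2]=0  'bccabbccc'
  #3 SA[3]=5  'bccc'
  #4 SA[4]=8  'c'
  #5 SA[5]=2  'cabbccc'
  #6 SA[6]=7  'cc'
  #7 SA[7]=1  'ccabbccc'
  #8 SA[8]=6  'ccc'

SA = [3, 4, 0, 5, 8, 2, 7, 1, 6]
i: (SA[i-1],SA[i]) lcp shared
  1: (3,4) 0 ''
  2: (4,0) 1 'b'
  3: (0,5) 3 'bcc'
  4: (5,8) 0 ''
  5: (8,2) 1 'c'
  6: (2,7) 1 'c'
  7: (7,1) 2 'cc'
  8: (1,6) 2 'cc'

n(n+1)/2 = 9·10/2 = 45
Σ LCP = 0 + 0 + 1 + 3 + 0 + 1 + 1 + 2 + 2 = 10
distinct = 45 − 10 = 35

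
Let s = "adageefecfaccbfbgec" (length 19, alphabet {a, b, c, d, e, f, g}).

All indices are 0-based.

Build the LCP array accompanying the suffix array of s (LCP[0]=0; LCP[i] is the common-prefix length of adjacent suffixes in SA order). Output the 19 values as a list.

rank→(start, suffix):
  0 → (10, 'accbfbgec')
  1 → (0, 'adageefecfaccbfbgec')
  2 → (2, 'ageefecfaccbfbgec')
  3 → (13, 'bfbgec')
  4 → (15, 'bgec')
  5 → (18, 'c')
  6 → (12, 'cbfbgec')
  7 → (11, 'ccbfbgec')
  8 → (8, 'cfaccbfbgec')
  9 → (1, 'dageefecfaccbfbgec')
  10 → (17, 'ec')
  11 → (7, 'ecfaccbfbgec')
  12 → (4, 'eefecfaccbfbgec')
  13 → (5, 'efecfaccbfbgec')
  14 → (9, 'faccbfbgec')
  15 → (14, 'fbgec')
  16 → (6, 'fecfaccbfbgec')
  17 → (16, 'gec')
  18 → (3, 'geefecfaccbfbgec')

SA = [10, 0, 2, 13, 15, 18, 12, 11, 8, 1, 17, 7, 4, 5, 9, 14, 6, 16, 3]
i: (SA[i-1],SA[i]) lcp shared
  1: (10,0) 1 'a'
  2: (0,2) 1 'a'
  3: (2,13) 0 ''
  4: (13,15) 1 'b'
  5: (15,18) 0 ''
  6: (18,12) 1 'c'
  7: (12,11) 1 'c'
  8: (11,8) 1 'c'
  9: (8,1) 0 ''
  10: (1,17) 0 ''
  11: (17,7) 2 'ec'
  12: (7,4) 1 'e'
  13: (4,5) 1 'e'
  14: (5,9) 0 ''
  15: (9,14) 1 'f'
  16: (14,6) 1 'f'
  17: (6,16) 0 ''
  18: (16,3) 2 'ge'

[0, 1, 1, 0, 1, 0, 1, 1, 1, 0, 0, 2, 1, 1, 0, 1, 1, 0, 2]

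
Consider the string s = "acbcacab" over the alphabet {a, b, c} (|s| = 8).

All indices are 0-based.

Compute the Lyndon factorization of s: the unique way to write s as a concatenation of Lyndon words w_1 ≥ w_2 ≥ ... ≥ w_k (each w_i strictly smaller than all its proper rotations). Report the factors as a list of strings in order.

["acbc", "ac", "ab"]

emit factor 1: 'acbc' (i=0, period=4)
emit factor 2: 'ac' (i=4, period=2)
emit factor 3: 'ab' (i=6, period=2)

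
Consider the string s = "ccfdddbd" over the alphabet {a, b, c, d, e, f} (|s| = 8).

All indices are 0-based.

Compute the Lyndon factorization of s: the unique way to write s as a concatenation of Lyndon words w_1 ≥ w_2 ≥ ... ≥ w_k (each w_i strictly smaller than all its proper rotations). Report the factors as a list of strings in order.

["ccfddd", "bd"]

emit factor 1: 'ccfddd' (i=0, period=6)
emit factor 2: 'bd' (i=6, period=2)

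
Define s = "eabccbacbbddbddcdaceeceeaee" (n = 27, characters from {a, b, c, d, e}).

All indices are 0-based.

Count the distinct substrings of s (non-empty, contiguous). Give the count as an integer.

346

rank→(start, suffix):
  0 → (1, 'abccbacbbddbddcdaceeceeaee')
  1 → (6, 'acbbddbddcdaceeceeaee')
  2 → (17, 'aceeceeaee')
  3 → (24, 'aee')
  4 → (5, 'bacbbddbddcdaceeceeaee')
  5 → (8, 'bbddbddcdaceeceeaee')
  6 → (2, 'bccbacbbddbddcdaceeceeaee')
  7 → (9, 'bddbddcdaceeceeaee')
  8 → (12, 'bddcdaceeceeaee')
  9 → (4, 'cbacbbddbddcdaceeceeaee')
  10 → (7, 'cbbddbddcdaceeceeaee')
  11 → (3, 'ccbacbbddbddcdaceeceeaee')
  12 → (15, 'cdaceeceeaee')
  13 → (21, 'ceeaee')
  14 → (18, 'ceeceeaee')
  15 → (16, 'daceeceeaee')
  16 → (11, 'dbddcdaceeceeaee')
  17 → (14, 'dcdaceeceeaee')
  18 → (10, 'ddbddcdaceeceeaee')
  19 → (13, 'ddcdaceeceeaee')
  20 → (26, 'e')
  21 → (0, 'eabccbacbbddbddcdaceeceeaee')
  22 → (23, 'eaee')
  23 → (20, 'eceeaee')
  24 → (25, 'ee')
  25 → (22, 'eeaee')
  26 → (19, 'eeceeaee')

SA = [1, 6, 17, 24, 5, 8, 2, 9, 12, 4, 7, 3, 15, 21, 18, 16, 11, 14, 10, 13, 26, 0, 23, 20, 25, 22, 19]
rank  pair      lcp
   1  s[1:],s[6:]  1  'a'
   2  s[6:],s[17:]  2  'ac'
   3  s[17:],s[24:]  1  'a'
   4  s[24:],s[5:]  0  ''
   5  s[5:],s[8:]  1  'b'
   6  s[8:],s[2:]  1  'b'
   7  s[2:],s[9:]  1  'b'
   8  s[9:],s[12:]  3  'bdd'
   9  s[12:],s[4:]  0  ''
  10  s[4:],s[7:]  2  'cb'
  11  s[7:],s[3:]  1  'c'
  12  s[3:],s[15:]  1  'c'
  13  s[15:],s[21:]  1  'c'
  14  s[21:],s[18:]  3  'cee'
  15  s[18:],s[16:]  0  ''
  16  s[16:],s[11:]  1  'd'
  17  s[11:],s[14:]  1  'd'
  18  s[14:],s[10:]  1  'd'
  19  s[10:],s[13:]  2  'dd'
  20  s[13:],s[26:]  0  ''
  21  s[26:],s[0:]  1  'e'
  22  s[0:],s[23:]  2  'ea'
  23  s[23:],s[20:]  1  'e'
  24  s[20:],s[25:]  1  'e'
  25  s[25:],s[22:]  2  'ee'
  26  s[22:],s[19:]  2  'ee'

n(n+1)/2 = 27·28/2 = 378
Σ LCP = 0 + 1 + 2 + 1 + 0 + 1 + 1 + 1 + 3 + 0 + 2 + 1 + 1 + 1 + 3 + 0 + 1 + 1 + 1 + 2 + 0 + 1 + 2 + 1 + 1 + 2 + 2 = 32
distinct = 378 − 32 = 346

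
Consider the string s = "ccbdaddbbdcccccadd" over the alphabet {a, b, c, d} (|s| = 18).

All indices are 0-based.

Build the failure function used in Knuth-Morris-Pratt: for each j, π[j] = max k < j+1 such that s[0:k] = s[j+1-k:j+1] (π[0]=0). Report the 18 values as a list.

π[0] = 0
j=1 s[j]='c': π[1]=1 (border 'c')
j=2 s[j]='b': k: 1→0; π[2]=0 (border '')
j=3 s[j]='d': π[3]=0 (border '')
j=4 s[j]='a': π[4]=0 (border '')
j=5 s[j]='d': π[5]=0 (border '')
j=6 s[j]='d': π[6]=0 (border '')
j=7 s[j]='b': π[7]=0 (border '')
j=8 s[j]='b': π[8]=0 (border '')
j=9 s[j]='d': π[9]=0 (border '')
j=10 s[j]='c': π[10]=1 (border 'c')
j=11 s[j]='c': π[11]=2 (border 'cc')
j=12 s[j]='c': k: 2→1; π[12]=2 (border 'cc')
j=13 s[j]='c': k: 2→1; π[13]=2 (border 'cc')
j=14 s[j]='c': k: 2→1; π[14]=2 (border 'cc')
j=15 s[j]='a': k: 2→1→0; π[15]=0 (border '')
j=16 s[j]='d': π[16]=0 (border '')
j=17 s[j]='d': π[17]=0 (border '')

[0, 1, 0, 0, 0, 0, 0, 0, 0, 0, 1, 2, 2, 2, 2, 0, 0, 0]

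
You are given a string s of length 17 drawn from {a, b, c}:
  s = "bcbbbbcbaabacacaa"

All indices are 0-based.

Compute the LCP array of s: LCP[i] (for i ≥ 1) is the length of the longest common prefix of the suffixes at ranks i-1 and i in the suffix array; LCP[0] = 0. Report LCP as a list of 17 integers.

rank→(start, suffix):
  0 → (16, 'a')
  1 → (15, 'aa')
  2 → (8, 'aabacacaa')
  3 → (9, 'abacacaa')
  4 → (13, 'acaa')
  5 → (11, 'acacaa')
  6 → (7, 'baabacacaa')
  7 → (10, 'bacacaa')
  8 → (2, 'bbbbcbaabacacaa')
  9 → (3, 'bbbcbaabacacaa')
  10 → (4, 'bbcbaabacacaa')
  11 → (5, 'bcbaabacacaa')
  12 → (0, 'bcbbbbcbaabacacaa')
  13 → (14, 'caa')
  14 → (12, 'cacaa')
  15 → (6, 'cbaabacacaa')
  16 → (1, 'cbbbbcbaabacacaa')

SA = [16, 15, 8, 9, 13, 11, 7, 10, 2, 3, 4, 5, 0, 14, 12, 6, 1]
rank  pair      lcp
   1  s[16:],s[15:]  1  'a'
   2  s[15:],s[8:]  2  'aa'
   3  s[8:],s[9:]  1  'a'
   4  s[9:],s[13:]  1  'a'
   5  s[13:],s[11:]  3  'aca'
   6  s[11:],s[7:]  0  ''
   7  s[7:],s[10:]  2  'ba'
   8  s[10:],s[2:]  1  'b'
   9  s[2:],s[3:]  3  'bbb'
  10  s[3:],s[4:]  2  'bb'
  11  s[4:],s[5:]  1  'b'
  12  s[5:],s[0:]  3  'bcb'
  13  s[0:],s[14:]  0  ''
  14  s[14:],s[12:]  2  'ca'
  15  s[12:],s[6:]  1  'c'
  16  s[6:],s[1:]  2  'cb'

[0, 1, 2, 1, 1, 3, 0, 2, 1, 3, 2, 1, 3, 0, 2, 1, 2]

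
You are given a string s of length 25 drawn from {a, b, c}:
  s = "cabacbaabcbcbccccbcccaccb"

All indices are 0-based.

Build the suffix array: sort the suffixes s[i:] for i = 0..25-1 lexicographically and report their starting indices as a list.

rank→(start, suffix):
  0 → (6, 'aabcbcbccccbcccaccb')
  1 → (1, 'abacbaabcbcbccccbcccaccb')
  2 → (7, 'abcbcbccccbcccaccb')
  3 → (3, 'acbaabcbcbccccbcccaccb')
  4 → (21, 'accb')
  5 → (24, 'b')
  6 → (5, 'baabcbcbccccbcccaccb')
  7 → (2, 'bacbaabcbcbccccbcccaccb')
  8 → (8, 'bcbcbccccbcccaccb')
  9 → (10, 'bcbccccbcccaccb')
  10 → (17, 'bcccaccb')
  11 → (12, 'bccccbcccaccb')
  12 → (0, 'cabacbaabcbcbccccbcccaccb')
  13 → (20, 'caccb')
  14 → (23, 'cb')
  15 → (4, 'cbaabcbcbccccbcccaccb')
  16 → (9, 'cbcbccccbcccaccb')
  17 → (16, 'cbcccaccb')
  18 → (11, 'cbccccbcccaccb')
  19 → (19, 'ccaccb')
  20 → (22, 'ccb')
  21 → (15, 'ccbcccaccb')
  22 → (18, 'cccaccb')
  23 → (14, 'cccbcccaccb')
  24 → (13, 'ccccbcccaccb')

[6, 1, 7, 3, 21, 24, 5, 2, 8, 10, 17, 12, 0, 20, 23, 4, 9, 16, 11, 19, 22, 15, 18, 14, 13]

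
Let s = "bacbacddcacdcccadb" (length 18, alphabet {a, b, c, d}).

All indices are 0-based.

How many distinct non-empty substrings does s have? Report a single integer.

rank→(start, suffix):
  0 → (1, 'acbacddcacdcccadb')
  1 → (9, 'acdcccadb')
  2 → (4, 'acddcacdcccadb')
  3 → (15, 'adb')
  4 → (17, 'b')
  5 → (0, 'bacbacddcacdcccadb')
  6 → (3, 'bacddcacdcccadb')
  7 → (8, 'cacdcccadb')
  8 → (14, 'cadb')
  9 → (2, 'cbacddcacdcccadb')
  10 → (13, 'ccadb')
  11 → (12, 'cccadb')
  12 → (10, 'cdcccadb')
  13 → (5, 'cddcacdcccadb')
  14 → (16, 'db')
  15 → (7, 'dcacdcccadb')
  16 → (11, 'dcccadb')
  17 → (6, 'ddcacdcccadb')

SA = [1, 9, 4, 15, 17, 0, 3, 8, 14, 2, 13, 12, 10, 5, 16, 7, 11, 6]
[i] adj suffixes → lcp
  [1] 1/9 → 2 ('ac')
  [2] 9/4 → 3 ('acd')
  [3] 4/15 → 1 ('a')
  [4] 15/17 → 0 ('')
  [5] 17/0 → 1 ('b')
  [6] 0/3 → 3 ('bac')
  [7] 3/8 → 0 ('')
  [8] 8/14 → 2 ('ca')
  [9] 14/2 → 1 ('c')
  [10] 2/13 → 1 ('c')
  [11] 13/12 → 2 ('cc')
  [12] 12/10 → 1 ('c')
  [13] 10/5 → 2 ('cd')
  [14] 5/16 → 0 ('')
  [15] 16/7 → 1 ('d')
  [16] 7/11 → 2 ('dc')
  [17] 11/6 → 1 ('d')

n(n+1)/2 = 18·19/2 = 171
Σ LCP = 0 + 2 + 3 + 1 + 0 + 1 + 3 + 0 + 2 + 1 + 1 + 2 + 1 + 2 + 0 + 1 + 2 + 1 = 23
distinct = 171 − 23 = 148

148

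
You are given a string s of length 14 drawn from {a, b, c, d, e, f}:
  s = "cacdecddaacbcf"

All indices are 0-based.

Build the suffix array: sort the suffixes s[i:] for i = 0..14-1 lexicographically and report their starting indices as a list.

rank | idx | suffix
   0 |   8 | aacbcf
   1 |   9 | acbcf
   2 |   1 | acdecddaacbcf
   3 |  11 | bcf
   4 |   0 | cacdecddaacbcf
   5 |  10 | cbcf
   6 |   5 | cddaacbcf
   7 |   2 | cdecddaacbcf
   8 |  12 | cf
   9 |   7 | daacbcf
  10 |   6 | ddaacbcf
  11 |   3 | decddaacbcf
  12 |   4 | ecddaacbcf
  13 |  13 | f

[8, 9, 1, 11, 0, 10, 5, 2, 12, 7, 6, 3, 4, 13]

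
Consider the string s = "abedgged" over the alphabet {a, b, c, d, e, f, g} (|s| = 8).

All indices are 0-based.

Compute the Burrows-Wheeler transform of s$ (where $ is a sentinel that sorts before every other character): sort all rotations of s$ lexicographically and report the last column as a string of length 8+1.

d$aeegbgd

rank  rotation   last
    0  $abedgged  d
    1  abedgged$  $
    2  bedgged$a  a
    3  d$abedgge  e
    4  dgged$abe  e
    5  ed$abedgg  g
    6  edgged$ab  b
    7  ged$abedg  g
    8  gged$abed  d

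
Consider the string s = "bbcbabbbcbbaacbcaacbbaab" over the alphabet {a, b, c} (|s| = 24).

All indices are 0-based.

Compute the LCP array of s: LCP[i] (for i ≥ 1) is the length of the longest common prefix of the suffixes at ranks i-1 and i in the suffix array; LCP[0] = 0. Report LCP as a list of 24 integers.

[0, 2, 4, 1, 2, 1, 3, 0, 1, 3, 2, 1, 4, 2, 2, 4, 1, 2, 3, 0, 1, 2, 5, 2]

rank | idx | suffix
   0 |  21 | aab
   1 |  16 | aacbbaab
   2 |  11 | aacbcaacbbaab
   3 |  22 | ab
   4 |   4 | abbbcbbaacbcaacbbaab
   5 |  17 | acbbaab
   6 |  12 | acbcaacbbaab
   7 |  23 | b
   8 |  20 | baab
   9 |  10 | baacbcaacbbaab
  10 |   3 | babbbcbbaacbcaacbbaab
  11 |  19 | bbaab
  12 |   9 | bbaacbcaacbbaab
  13 |   5 | bbbcbbaacbcaacbbaab
  14 |   0 | bbcbabbbcbbaacbcaacbbaab
  15 |   6 | bbcbbaacbcaacbbaab
  16 |  14 | bcaacbbaab
  17 |   1 | bcbabbbcbbaacbcaacbbaab
  18 |   7 | bcbbaacbcaacbbaab
  19 |  15 | caacbbaab
  20 |   2 | cbabbbcbbaacbcaacbbaab
  21 |  18 | cbbaab
  22 |   8 | cbbaacbcaacbbaab
  23 |  13 | cbcaacbbaab

SA = [21, 16, 11, 22, 4, 17, 12, 23, 20, 10, 3, 19, 9, 5, 0, 6, 14, 1, 7, 15, 2, 18, 8, 13]
i: (SA[i-1],SA[i]) lcp shared
  1: (21,16) 2 'aa'
  2: (16,11) 4 'aacb'
  3: (11,22) 1 'a'
  4: (22,4) 2 'ab'
  5: (4,17) 1 'a'
  6: (17,12) 3 'acb'
  7: (12,23) 0 ''
  8: (23,20) 1 'b'
  9: (20,10) 3 'baa'
  10: (10,3) 2 'ba'
  11: (3,19) 1 'b'
  12: (19,9) 4 'bbaa'
  13: (9,5) 2 'bb'
  14: (5,0) 2 'bb'
  15: (0,6) 4 'bbcb'
  16: (6,14) 1 'b'
  17: (14,1) 2 'bc'
  18: (1,7) 3 'bcb'
  19: (7,15) 0 ''
  20: (15,2) 1 'c'
  21: (2,18) 2 'cb'
  22: (18,8) 5 'cbbaa'
  23: (8,13) 2 'cb'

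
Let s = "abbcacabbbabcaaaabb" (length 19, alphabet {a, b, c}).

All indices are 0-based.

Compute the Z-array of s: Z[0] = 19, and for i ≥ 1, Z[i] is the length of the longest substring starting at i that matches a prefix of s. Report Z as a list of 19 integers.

[19, 0, 0, 0, 1, 0, 3, 0, 0, 0, 2, 0, 0, 1, 1, 1, 3, 0, 0]

Z[0]=19
i=1: outside box; Z[1]=0
i=2: outside box; Z[2]=0
i=3: outside box; Z[3]=0
i=4: outside box; Z[4]=1 grow→box=[4,5)
i=5: outside box; Z[5]=0
i=6: outside box; Z[6]=3 grow→box=[6,9)
i=7: min(r-i=2, Z[1]=0)=0; Z[7]=0
i=8: min(r-i=1, Z[2]=0)=0; Z[8]=0
i=9: outside box; Z[9]=0
i=10: outside box; Z[10]=2 grow→box=[10,12)
i=11: min(r-i=1, Z[1]=0)=0; Z[11]=0
i=12: outside box; Z[12]=0
i=13: outside box; Z[13]=1 grow→box=[13,14)
i=14: outside box; Z[14]=1 grow→box=[14,15)
i=15: outside box; Z[15]=1 grow→box=[15,16)
i=16: outside box; Z[16]=3 grow→box=[16,19)
i=17: min(r-i=2, Z[1]=0)=0; Z[17]=0
i=18: min(r-i=1, Z[2]=0)=0; Z[18]=0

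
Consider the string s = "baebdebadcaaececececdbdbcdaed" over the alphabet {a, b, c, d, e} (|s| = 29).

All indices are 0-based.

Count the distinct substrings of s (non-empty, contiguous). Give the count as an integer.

rank→(start, suffix):
  0 → (10, 'aaececececdbdbcdaed')
  1 → (7, 'adcaaececececdbdbcdaed')
  2 → (1, 'aebdebadcaaececececdbdbcdaed')
  3 → (11, 'aececececdbdbcdaed')
  4 → (26, 'aed')
  5 → (6, 'badcaaececececdbdbcdaed')
  6 → (0, 'baebdebadcaaececececdbdbcdaed')
  7 → (23, 'bcdaed')
  8 → (21, 'bdbcdaed')
  9 → (3, 'bdebadcaaececececdbdbcdaed')
  10 → (9, 'caaececececdbdbcdaed')
  11 → (24, 'cdaed')
  12 → (19, 'cdbdbcdaed')
  13 → (17, 'cecdbdbcdaed')
  14 → (15, 'cececdbdbcdaed')
  15 → (13, 'cecececdbdbcdaed')
  16 → (28, 'd')
  17 → (25, 'daed')
  18 → (22, 'dbcdaed')
  19 → (20, 'dbdbcdaed')
  20 → (8, 'dcaaececececdbdbcdaed')
  21 → (4, 'debadcaaececececdbdbcdaed')
  22 → (5, 'ebadcaaececececdbdbcdaed')
  23 → (2, 'ebdebadcaaececececdbdbcdaed')
  24 → (18, 'ecdbdbcdaed')
  25 → (16, 'ececdbdbcdaed')
  26 → (14, 'ecececdbdbcdaed')
  27 → (12, 'ececececdbdbcdaed')
  28 → (27, 'ed')

SA = [10, 7, 1, 11, 26, 6, 0, 23, 21, 3, 9, 24, 19, 17, 15, 13, 28, 25, 22, 20, 8, 4, 5, 2, 18, 16, 14, 12, 27]
rank  pair      lcp
   1  s[10:],s[7:]  1  'a'
   2  s[7:],s[1:]  1  'a'
   3  s[1:],s[11:]  2  'ae'
   4  s[11:],s[26:]  2  'ae'
   5  s[26:],s[6:]  0  ''
   6  s[6:],s[0:]  2  'ba'
   7  s[0:],s[23:]  1  'b'
   8  s[23:],s[21:]  1  'b'
   9  s[21:],s[3:]  2  'bd'
  10  s[3:],s[9:]  0  ''
  11  s[9:],s[24:]  1  'c'
  12  s[24:],s[19:]  2  'cd'
  13  s[19:],s[17:]  1  'c'
  14  s[17:],s[15:]  3  'cec'
  15  s[15:],s[13:]  5  'cecec'
  16  s[13:],s[28:]  0  ''
  17  s[28:],s[25:]  1  'd'
  18  s[25:],s[22:]  1  'd'
  19  s[22:],s[20:]  2  'db'
  20  s[20:],s[8:]  1  'd'
  21  s[8:],s[4:]  1  'd'
  22  s[4:],s[5:]  0  ''
  23  s[5:],s[2:]  2  'eb'
  24  s[2:],s[18:]  1  'e'
  25  s[18:],s[16:]  2  'ec'
  26  s[16:],s[14:]  4  'ecec'
  27  s[14:],s[12:]  6  'ececec'
  28  s[12:],s[27:]  1  'e'

n(n+1)/2 = 29·30/2 = 435
Σ LCP = 0 + 1 + 1 + 2 + 2 + 0 + 2 + 1 + 1 + 2 + 0 + 1 + 2 + 1 + 3 + 5 + 0 + 1 + 1 + 2 + 1 + 1 + 0 + 2 + 1 + 2 + 4 + 6 + 1 = 46
distinct = 435 − 46 = 389

389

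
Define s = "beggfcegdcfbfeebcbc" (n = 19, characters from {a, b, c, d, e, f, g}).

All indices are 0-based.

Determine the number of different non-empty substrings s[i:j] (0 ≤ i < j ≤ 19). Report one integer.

rank→(start, suffix):
  0 → (17, 'bc')
  1 → (15, 'bcbc')
  2 → (0, 'beggfcegdcfbfeebcbc')
  3 → (11, 'bfeebcbc')
  4 → (18, 'c')
  5 → (16, 'cbc')
  6 → (5, 'cegdcfbfeebcbc')
  7 → (9, 'cfbfeebcbc')
  8 → (8, 'dcfbfeebcbc')
  9 → (14, 'ebcbc')
  10 → (13, 'eebcbc')
  11 → (6, 'egdcfbfeebcbc')
  12 → (1, 'eggfcegdcfbfeebcbc')
  13 → (10, 'fbfeebcbc')
  14 → (4, 'fcegdcfbfeebcbc')
  15 → (12, 'feebcbc')
  16 → (7, 'gdcfbfeebcbc')
  17 → (3, 'gfcegdcfbfeebcbc')
  18 → (2, 'ggfcegdcfbfeebcbc')

SA = [17, 15, 0, 11, 18, 16, 5, 9, 8, 14, 13, 6, 1, 10, 4, 12, 7, 3, 2]
i: (SA[i-1],SA[i]) lcp shared
  1: (17,15) 2 'bc'
  2: (15,0) 1 'b'
  3: (0,11) 1 'b'
  4: (11,18) 0 ''
  5: (18,16) 1 'c'
  6: (16,5) 1 'c'
  7: (5,9) 1 'c'
  8: (9,8) 0 ''
  9: (8,14) 0 ''
  10: (14,13) 1 'e'
  11: (13,6) 1 'e'
  12: (6,1) 2 'eg'
  13: (1,10) 0 ''
  14: (10,4) 1 'f'
  15: (4,12) 1 'f'
  16: (12,7) 0 ''
  17: (7,3) 1 'g'
  18: (3,2) 1 'g'

n(n+1)/2 = 19·20/2 = 190
Σ LCP = 0 + 2 + 1 + 1 + 0 + 1 + 1 + 1 + 0 + 0 + 1 + 1 + 2 + 0 + 1 + 1 + 0 + 1 + 1 = 15
distinct = 190 − 15 = 175

175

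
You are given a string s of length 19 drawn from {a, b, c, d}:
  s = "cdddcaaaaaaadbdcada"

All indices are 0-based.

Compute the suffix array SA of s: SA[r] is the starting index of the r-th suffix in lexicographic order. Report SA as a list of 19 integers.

[18, 5, 6, 7, 8, 9, 10, 16, 11, 13, 4, 15, 0, 17, 12, 3, 14, 2, 1]

rank | idx | suffix
   0 |  18 | a
   1 |   5 | aaaaaaadbdcada
   2 |   6 | aaaaaadbdcada
   3 |   7 | aaaaadbdcada
   4 |   8 | aaaadbdcada
   5 |   9 | aaadbdcada
   6 |  10 | aadbdcada
   7 |  16 | ada
   8 |  11 | adbdcada
   9 |  13 | bdcada
  10 |   4 | caaaaaaadbdcada
  11 |  15 | cada
  12 |   0 | cdddcaaaaaaadbdcada
  13 |  17 | da
  14 |  12 | dbdcada
  15 |   3 | dcaaaaaaadbdcada
  16 |  14 | dcada
  17 |   2 | ddcaaaaaaadbdcada
  18 |   1 | dddcaaaaaaadbdcada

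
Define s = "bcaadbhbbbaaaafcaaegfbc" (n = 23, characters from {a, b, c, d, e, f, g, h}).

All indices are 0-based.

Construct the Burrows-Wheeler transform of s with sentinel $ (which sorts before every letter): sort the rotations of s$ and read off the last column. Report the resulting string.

cbaccaaaabbhf$dbbfaagaeb

rank  rotation                  last
    0  $bcaadbhbbbaaaafcaaegfbc  c
    1  aaaafcaaegfbc$bcaadbhbbb  b
    2  aaafcaaegfbc$bcaadbhbbba  a
    3  aadbhbbbaaaafcaaegfbc$bc  c
    4  aaegfbc$bcaadbhbbbaaaafc  c
    5  aafcaaegfbc$bcaadbhbbbaa  a
    6  adbhbbbaaaafcaaegfbc$bca  a
    7  aegfbc$bcaadbhbbbaaaafca  a
    8  afcaaegfbc$bcaadbhbbbaaa  a
    9  baaaafcaaegfbc$bcaadbhbb  b
   10  bbaaaafcaaegfbc$bcaadbhb  b
   11  bbbaaaafcaaegfbc$bcaadbh  h
   12  bc$bcaadbhbbbaaaafcaaegf  f
   13  bcaadbhbbbaaaafcaaegfbc$  $
   14  bhbbbaaaafcaaegfbc$bcaad  d
   15  c$bcaadbhbbbaaaafcaaegfb  b
   16  caadbhbbbaaaafcaaegfbc$b  b
   17  caaegfbc$bcaadbhbbbaaaaf  f
   18  dbhbbbaaaafcaaegfbc$bcaa  a
   19  egfbc$bcaadbhbbbaaaafcaa  a
   20  fbc$bcaadbhbbbaaaafcaaeg  g
   21  fcaaegfbc$bcaadbhbbbaaaa  a
   22  gfbc$bcaadbhbbbaaaafcaae  e
   23  hbbbaaaafcaaegfbc$bcaadb  b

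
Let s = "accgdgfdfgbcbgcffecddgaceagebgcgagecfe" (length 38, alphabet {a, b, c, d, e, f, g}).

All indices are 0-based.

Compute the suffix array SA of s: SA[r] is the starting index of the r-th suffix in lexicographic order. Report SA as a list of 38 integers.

[0, 22, 25, 32, 10, 12, 28, 11, 1, 18, 23, 35, 14, 30, 2, 19, 7, 20, 4, 37, 24, 27, 17, 34, 6, 36, 16, 15, 8, 21, 31, 9, 13, 29, 3, 26, 33, 5]

rank→(start, suffix):
  0 → (0, 'accgdgfdfgbcbgcffecddgaceagebgcgagecfe')
  1 → (22, 'aceagebgcgagecfe')
  2 → (25, 'agebgcgagecfe')
  3 → (32, 'agecfe')
  4 → (10, 'bcbgcffecddgaceagebgcgagecfe')
  5 → (12, 'bgcffecddgaceagebgcgagecfe')
  6 → (28, 'bgcgagecfe')
  7 → (11, 'cbgcffecddgaceagebgcgagecfe')
  8 → (1, 'ccgdgfdfgbcbgcffecddgaceagebgcgagecfe')
  9 → (18, 'cddgaceagebgcgagecfe')
  10 → (23, 'ceagebgcgagecfe')
  11 → (35, 'cfe')
  12 → (14, 'cffecddgaceagebgcgagecfe')
  13 → (30, 'cgagecfe')
  14 → (2, 'cgdgfdfgbcbgcffecddgaceagebgcgagecfe')
  15 → (19, 'ddgaceagebgcgagecfe')
  16 → (7, 'dfgbcbgcffecddgaceagebgcgagecfe')
  17 → (20, 'dgaceagebgcgagecfe')
  18 → (4, 'dgfdfgbcbgcffecddgaceagebgcgagecfe')
  19 → (37, 'e')
  20 → (24, 'eagebgcgagecfe')
  21 → (27, 'ebgcgagecfe')
  22 → (17, 'ecddgaceagebgcgagecfe')
  23 → (34, 'ecfe')
  24 → (6, 'fdfgbcbgcffecddgaceagebgcgagecfe')
  25 → (36, 'fe')
  26 → (16, 'fecddgaceagebgcgagecfe')
  27 → (15, 'ffecddgaceagebgcgagecfe')
  28 → (8, 'fgbcbgcffecddgaceagebgcgagecfe')
  29 → (21, 'gaceagebgcgagecfe')
  30 → (31, 'gagecfe')
  31 → (9, 'gbcbgcffecddgaceagebgcgagecfe')
  32 → (13, 'gcffecddgaceagebgcgagecfe')
  33 → (29, 'gcgagecfe')
  34 → (3, 'gdgfdfgbcbgcffecddgaceagebgcgagecfe')
  35 → (26, 'gebgcgagecfe')
  36 → (33, 'gecfe')
  37 → (5, 'gfdfgbcbgcffecddgaceagebgcgagecfe')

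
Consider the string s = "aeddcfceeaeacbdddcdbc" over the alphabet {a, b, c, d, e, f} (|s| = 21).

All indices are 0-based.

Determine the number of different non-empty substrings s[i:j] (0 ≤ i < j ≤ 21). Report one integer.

210

sorted suffixes:
  #0 SA[0]=11  'acbdddcdbc'
  #1 SA[1]=9  'aeacbdddcdbc'
  #2 SA[2]=0  'aeddcfceeaeacbdddcdbc'
  #3 SA[3]=19  'bc'
  #4 SA[4]=13  'bdddcdbc'
  #5 SA[5]=20  'c'
  #6 SA[6]=12  'cbdddcdbc'
  #7 SA[7]=17  'cdbc'
  #8 SA[8]=6  'ceeaeacbdddcdbc'
  #9 SA[9]=4  'cfceeaeacbdddcdbc'
  #10 SA[10]=18  'dbc'
  #11 SA[11]=16  'dcdbc'
  #12 SA[12]=3  'dcfceeaeacbdddcdbc'
  #13 SA[13]=15  'ddcdbc'
  #14 SA[14]=2  'ddcfceeaeacbdddcdbc'
  #15 SA[15]=14  'dddcdbc'
  #16 SA[16]=10  'eacbdddcdbc'
  #17 SA[17]=8  'eaeacbdddcdbc'
  #18 SA[18]=1  'eddcfceeaeacbdddcdbc'
  #19 SA[19]=7  'eeaeacbdddcdbc'
  #20 SA[20]=5  'fceeaeacbdddcdbc'

SA = [11, 9, 0, 19, 13, 20, 12, 17, 6, 4, 18, 16, 3, 15, 2, 14, 10, 8, 1, 7, 5]
[i] adj suffixes → lcp
  [1] 11/9 → 1 ('a')
  [2] 9/0 → 2 ('ae')
  [3] 0/19 → 0 ('')
  [4] 19/13 → 1 ('b')
  [5] 13/20 → 0 ('')
  [6] 20/12 → 1 ('c')
  [7] 12/17 → 1 ('c')
  [8] 17/6 → 1 ('c')
  [9] 6/4 → 1 ('c')
  [10] 4/18 → 0 ('')
  [11] 18/16 → 1 ('d')
  [12] 16/3 → 2 ('dc')
  [13] 3/15 → 1 ('d')
  [14] 15/2 → 3 ('ddc')
  [15] 2/14 → 2 ('dd')
  [16] 14/10 → 0 ('')
  [17] 10/8 → 2 ('ea')
  [18] 8/1 → 1 ('e')
  [19] 1/7 → 1 ('e')
  [20] 7/5 → 0 ('')

n(n+1)/2 = 21·22/2 = 231
Σ LCP = 0 + 1 + 2 + 0 + 1 + 0 + 1 + 1 + 1 + 1 + 0 + 1 + 2 + 1 + 3 + 2 + 0 + 2 + 1 + 1 + 0 = 21
distinct = 231 − 21 = 210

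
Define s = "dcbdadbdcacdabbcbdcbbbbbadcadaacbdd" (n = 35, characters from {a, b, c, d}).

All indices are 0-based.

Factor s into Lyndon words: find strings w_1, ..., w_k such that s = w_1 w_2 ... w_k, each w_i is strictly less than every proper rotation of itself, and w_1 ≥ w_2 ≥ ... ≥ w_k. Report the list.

["d", "c", "bd", "adbdc", "acd", "abbcbdcbbbbbadcad", "aacbdd"]

emit factor 1: 'd' (i=0, period=1)
emit factor 2: 'c' (i=1, period=1)
emit factor 3: 'bd' (i=2, period=2)
emit factor 4: 'adbdc' (i=4, period=5)
emit factor 5: 'acd' (i=9, period=3)
emit factor 6: 'abbcbdcbbbbbadcad' (i=12, period=17)
emit factor 7: 'aacbdd' (i=29, period=6)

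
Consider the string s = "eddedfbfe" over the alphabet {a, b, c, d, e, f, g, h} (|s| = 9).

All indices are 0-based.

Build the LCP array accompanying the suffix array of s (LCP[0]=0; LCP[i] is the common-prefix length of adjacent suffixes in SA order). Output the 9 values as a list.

sorted suffixes:
  #0 SA[0]=6  'bfe'
  #1 SA[1]=1  'ddedfbfe'
  #2 SA[2]=2  'dedfbfe'
  #3 SA[3]=4  'dfbfe'
  #4 SA[4]=8  'e'
  #5 SA[5]=0  'eddedfbfe'
  #6 SA[6]=3  'edfbfe'
  #7 SA[7]=5  'fbfe'
  #8 SA[8]=7  'fe'

SA = [6, 1, 2, 4, 8, 0, 3, 5, 7]
rank  pair      lcp
   1  s[6:],s[1:]  0  ''
   2  s[1:],s[2:]  1  'd'
   3  s[2:],s[4:]  1  'd'
   4  s[4:],s[8:]  0  ''
   5  s[8:],s[0:]  1  'e'
   6  s[0:],s[3:]  2  'ed'
   7  s[3:],s[5:]  0  ''
   8  s[5:],s[7:]  1  'f'

[0, 0, 1, 1, 0, 1, 2, 0, 1]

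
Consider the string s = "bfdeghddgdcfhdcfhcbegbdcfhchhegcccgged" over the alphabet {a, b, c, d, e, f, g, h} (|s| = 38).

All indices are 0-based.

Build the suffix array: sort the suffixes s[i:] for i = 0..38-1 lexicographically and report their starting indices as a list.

sorted suffixes:
  #0 SA[0]=21  'bdcfhchhegcccgged'
  #1 SA[1]=18  'begbdcfhchhegcccgged'
  #2 SA[2]=0  'bfdeghddgdcfhdcfhcbegbdcfhchhegcccgged'
  #3 SA[3]=17  'cbegbdcfhchhegcccgged'
  #4 SA[4]=31  'cccgged'
  #5 SA[5]=32  'ccgged'
  #6 SA[6]=14  'cfhcbegbdcfhchhegcccgged'
  #7 SA[7]=23  'cfhchhegcccgged'
  #8 SA[8]=10  'cfhdcfhcbegbdcfhchhegcccgged'
  #9 SA[9]=33  'cgged'
  #10 SA[10]=26  'chhegcccgged'
  #11 SA[11]=37  'd'
  #12 SA[12]=13  'dcfhcbegbdcfhchhegcccgged'
  #13 SA[13]=22  'dcfhchhegcccgged'
  #14 SA[14]=9  'dcfhdcfhcbegbdcfhchhegcccgged'
  #15 SA[15]=6  'ddgdcfhdcfhcbegbdcfhchhegcccgged'
  #16 SA[16]=2  'deghddgdcfhdcfhcbegbdcfhchhegcccgged'
  #17 SA[17]=7  'dgdcfhdcfhcbegbdcfhchhegcccgged'
  #18 SA[18]=36  'ed'
  #19 SA[19]=19  'egbdcfhchhegcccgged'
  #20 SA[20]=29  'egcccgged'
  #21 SA[21]=3  'eghddgdcfhdcfhcbegbdcfhchhegcccgged'
  #22 SA[22]=1  'fdeghddgdcfhdcfhcbegbdcfhchhegcccgged'
  #23 SA[23]=15  'fhcbegbdcfhchhegcccgged'
  #24 SA[24]=24  'fhchhegcccgged'
  #25 SA[25]=11  'fhdcfhcbegbdcfhchhegcccgged'
  #26 SA[26]=20  'gbdcfhchhegcccgged'
  #27 SA[27]=30  'gcccgged'
  #28 SA[28]=8  'gdcfhdcfhcbegbdcfhchhegcccgged'
  #29 SA[29]=35  'ged'
  #30 SA[30]=34  'gged'
  #31 SA[31]=4  'ghddgdcfhdcfhcbegbdcfhchhegcccgged'
  #32 SA[32]=16  'hcbegbdcfhchhegcccgged'
  #33 SA[33]=25  'hchhegcccgged'
  #34 SA[34]=12  'hdcfhcbegbdcfhchhegcccgged'
  #35 SA[35]=5  'hddgdcfhdcfhcbegbdcfhchhegcccgged'
  #36 SA[36]=28  'hegcccgged'
  #37 SA[37]=27  'hhegcccgged'

[21, 18, 0, 17, 31, 32, 14, 23, 10, 33, 26, 37, 13, 22, 9, 6, 2, 7, 36, 19, 29, 3, 1, 15, 24, 11, 20, 30, 8, 35, 34, 4, 16, 25, 12, 5, 28, 27]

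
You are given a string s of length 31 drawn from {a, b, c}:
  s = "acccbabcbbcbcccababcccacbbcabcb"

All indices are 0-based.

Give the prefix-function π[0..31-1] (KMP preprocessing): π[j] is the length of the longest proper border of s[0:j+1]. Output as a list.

π[0] = 0
j=1 s[j]='c': π[1]=0 (border '')
j=2 s[j]='c': π[2]=0 (border '')
j=3 s[j]='c': π[3]=0 (border '')
j=4 s[j]='b': π[4]=0 (border '')
j=5 s[j]='a': π[5]=1 (border 'a')
j=6 s[j]='b': k: 1→0; π[6]=0 (border '')
j=7 s[j]='c': π[7]=0 (border '')
j=8 s[j]='b': π[8]=0 (border '')
j=9 s[j]='b': π[9]=0 (border '')
j=10 s[j]='c': π[10]=0 (border '')
j=11 s[j]='b': π[11]=0 (border '')
j=12 s[j]='c': π[12]=0 (border '')
j=13 s[j]='c': π[13]=0 (border '')
j=14 s[j]='c': π[14]=0 (border '')
j=15 s[j]='a': π[15]=1 (border 'a')
j=16 s[j]='b': k: 1→0; π[16]=0 (border '')
j=17 s[j]='a': π[17]=1 (border 'a')
j=18 s[j]='b': k: 1→0; π[18]=0 (border '')
j=19 s[j]='c': π[19]=0 (border '')
j=20 s[j]='c': π[20]=0 (border '')
j=21 s[j]='c': π[21]=0 (border '')
j=22 s[j]='a': π[22]=1 (border 'a')
j=23 s[j]='c': π[23]=2 (border 'ac')
j=24 s[j]='b': k: 2→0; π[24]=0 (border '')
j=25 s[j]='b': π[25]=0 (border '')
j=26 s[j]='c': π[26]=0 (border '')
j=27 s[j]='a': π[27]=1 (border 'a')
j=28 s[j]='b': k: 1→0; π[28]=0 (border '')
j=29 s[j]='c': π[29]=0 (border '')
j=30 s[j]='b': π[30]=0 (border '')

[0, 0, 0, 0, 0, 1, 0, 0, 0, 0, 0, 0, 0, 0, 0, 1, 0, 1, 0, 0, 0, 0, 1, 2, 0, 0, 0, 1, 0, 0, 0]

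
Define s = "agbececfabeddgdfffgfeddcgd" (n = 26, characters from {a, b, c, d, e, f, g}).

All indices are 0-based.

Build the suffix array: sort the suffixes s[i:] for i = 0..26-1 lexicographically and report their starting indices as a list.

[8, 0, 2, 9, 4, 6, 23, 25, 22, 21, 11, 14, 12, 3, 5, 20, 10, 7, 19, 15, 16, 17, 1, 24, 13, 18]

rank | idx | suffix
   0 |   8 | abeddgdfffgfeddcgd
   1 |   0 | agbececfabeddgdfffgfeddcgd
   2 |   2 | bececfabeddgdfffgfeddcgd
   3 |   9 | beddgdfffgfeddcgd
   4 |   4 | cecfabeddgdfffgfeddcgd
   5 |   6 | cfabeddgdfffgfeddcgd
   6 |  23 | cgd
   7 |  25 | d
   8 |  22 | dcgd
   9 |  21 | ddcgd
  10 |  11 | ddgdfffgfeddcgd
  11 |  14 | dfffgfeddcgd
  12 |  12 | dgdfffgfeddcgd
  13 |   3 | ececfabeddgdfffgfeddcgd
  14 |   5 | ecfabeddgdfffgfeddcgd
  15 |  20 | eddcgd
  16 |  10 | eddgdfffgfeddcgd
  17 |   7 | fabeddgdfffgfeddcgd
  18 |  19 | feddcgd
  19 |  15 | fffgfeddcgd
  20 |  16 | ffgfeddcgd
  21 |  17 | fgfeddcgd
  22 |   1 | gbececfabeddgdfffgfeddcgd
  23 |  24 | gd
  24 |  13 | gdfffgfeddcgd
  25 |  18 | gfeddcgd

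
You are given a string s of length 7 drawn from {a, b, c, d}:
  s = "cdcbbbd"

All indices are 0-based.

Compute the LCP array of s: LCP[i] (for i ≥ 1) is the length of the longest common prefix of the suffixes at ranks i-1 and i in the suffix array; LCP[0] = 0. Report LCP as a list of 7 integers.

sorted suffixes:
  #0 SA[0]=3  'bbbd'
  #1 SA[1]=4  'bbd'
  #2 SA[2]=5  'bd'
  #3 SA[3]=2  'cbbbd'
  #4 SA[4]=0  'cdcbbbd'
  #5 SA[5]=6  'd'
  #6 SA[6]=1  'dcbbbd'

SA = [3, 4, 5, 2, 0, 6, 1]
i: (SA[i-1],SA[i]) lcp shared
  1: (3,4) 2 'bb'
  2: (4,5) 1 'b'
  3: (5,2) 0 ''
  4: (2,0) 1 'c'
  5: (0,6) 0 ''
  6: (6,1) 1 'd'

[0, 2, 1, 0, 1, 0, 1]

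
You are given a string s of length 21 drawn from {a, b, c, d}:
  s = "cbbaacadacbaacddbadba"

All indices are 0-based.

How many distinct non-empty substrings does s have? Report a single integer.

rank→(start, suffix):
  0 → (20, 'a')
  1 → (3, 'aacadacbaacddbadba')
  2 → (11, 'aacddbadba')
  3 → (4, 'acadacbaacddbadba')
  4 → (8, 'acbaacddbadba')
  5 → (12, 'acddbadba')
  6 → (6, 'adacbaacddbadba')
  7 → (17, 'adba')
  8 → (19, 'ba')
  9 → (2, 'baacadacbaacddbadba')
  10 → (10, 'baacddbadba')
  11 → (16, 'badba')
  12 → (1, 'bbaacadacbaacddbadba')
  13 → (5, 'cadacbaacddbadba')
  14 → (9, 'cbaacddbadba')
  15 → (0, 'cbbaacadacbaacddbadba')
  16 → (13, 'cddbadba')
  17 → (7, 'dacbaacddbadba')
  18 → (18, 'dba')
  19 → (15, 'dbadba')
  20 → (14, 'ddbadba')

SA = [20, 3, 11, 4, 8, 12, 6, 17, 19, 2, 10, 16, 1, 5, 9, 0, 13, 7, 18, 15, 14]
[i] adj suffixes → lcp
  [1] 20/3 → 1 ('a')
  [2] 3/11 → 3 ('aac')
  [3] 11/4 → 1 ('a')
  [4] 4/8 → 2 ('ac')
  [5] 8/12 → 2 ('ac')
  [6] 12/6 → 1 ('a')
  [7] 6/17 → 2 ('ad')
  [8] 17/19 → 0 ('')
  [9] 19/2 → 2 ('ba')
  [10] 2/10 → 4 ('baac')
  [11] 10/16 → 2 ('ba')
  [12] 16/1 → 1 ('b')
  [13] 1/5 → 0 ('')
  [14] 5/9 → 1 ('c')
  [15] 9/0 → 2 ('cb')
  [16] 0/13 → 1 ('c')
  [17] 13/7 → 0 ('')
  [18] 7/18 → 1 ('d')
  [19] 18/15 → 3 ('dba')
  [20] 15/14 → 1 ('d')

n(n+1)/2 = 21·22/2 = 231
Σ LCP = 0 + 1 + 3 + 1 + 2 + 2 + 1 + 2 + 0 + 2 + 4 + 2 + 1 + 0 + 1 + 2 + 1 + 0 + 1 + 3 + 1 = 30
distinct = 231 − 30 = 201

201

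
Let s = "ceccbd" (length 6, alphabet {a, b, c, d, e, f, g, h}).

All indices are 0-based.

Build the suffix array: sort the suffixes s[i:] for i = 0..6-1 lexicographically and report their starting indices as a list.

sorted suffixes:
  #0 SA[0]=4  'bd'
  #1 SA[1]=3  'cbd'
  #2 SA[2]=2  'ccbd'
  #3 SA[3]=0  'ceccbd'
  #4 SA[4]=5  'd'
  #5 SA[5]=1  'eccbd'

[4, 3, 2, 0, 5, 1]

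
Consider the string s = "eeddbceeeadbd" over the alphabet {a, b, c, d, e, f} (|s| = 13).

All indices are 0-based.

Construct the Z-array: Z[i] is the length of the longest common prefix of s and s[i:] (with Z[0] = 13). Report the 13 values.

[13, 1, 0, 0, 0, 0, 2, 2, 1, 0, 0, 0, 0]

Z[0]=13
i=1: outside box; Z[1]=1 scan→box=[1,2)
i=2: outside box; Z[2]=0
i=3: outside box; Z[3]=0
i=4: outside box; Z[4]=0
i=5: outside box; Z[5]=0
i=6: outside box; Z[6]=2 scan→box=[6,8)
i=7: min(r-i=1, Z[1]=1)=1; Z[7]=2 scan→box=[7,9)
i=8: min(r-i=1, Z[1]=1)=1; Z[8]=1
i=9: outside box; Z[9]=0
i=10: outside box; Z[10]=0
i=11: outside box; Z[11]=0
i=12: outside box; Z[12]=0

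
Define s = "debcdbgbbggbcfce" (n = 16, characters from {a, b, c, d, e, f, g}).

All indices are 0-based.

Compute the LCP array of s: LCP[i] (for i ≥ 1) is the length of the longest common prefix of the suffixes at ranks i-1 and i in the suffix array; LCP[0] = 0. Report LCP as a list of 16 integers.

[0, 1, 2, 1, 2, 0, 1, 1, 0, 1, 0, 1, 0, 0, 2, 1]

rank | idx | suffix
   0 |   7 | bbggbcfce
   1 |   2 | bcdbgbbggbcfce
   2 |  11 | bcfce
   3 |   5 | bgbbggbcfce
   4 |   8 | bggbcfce
   5 |   3 | cdbgbbggbcfce
   6 |  14 | ce
   7 |  12 | cfce
   8 |   4 | dbgbbggbcfce
   9 |   0 | debcdbgbbggbcfce
  10 |  15 | e
  11 |   1 | ebcdbgbbggbcfce
  12 |  13 | fce
  13 |   6 | gbbggbcfce
  14 |  10 | gbcfce
  15 |   9 | ggbcfce

SA = [7, 2, 11, 5, 8, 3, 14, 12, 4, 0, 15, 1, 13, 6, 10, 9]
[i] adj suffixes → lcp
  [1] 7/2 → 1 ('b')
  [2] 2/11 → 2 ('bc')
  [3] 11/5 → 1 ('b')
  [4] 5/8 → 2 ('bg')
  [5] 8/3 → 0 ('')
  [6] 3/14 → 1 ('c')
  [7] 14/12 → 1 ('c')
  [8] 12/4 → 0 ('')
  [9] 4/0 → 1 ('d')
  [10] 0/15 → 0 ('')
  [11] 15/1 → 1 ('e')
  [12] 1/13 → 0 ('')
  [13] 13/6 → 0 ('')
  [14] 6/10 → 2 ('gb')
  [15] 10/9 → 1 ('g')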